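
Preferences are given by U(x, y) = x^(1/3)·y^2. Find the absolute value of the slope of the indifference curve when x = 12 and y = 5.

MU_x = 1/3·x^(-2/3)·y^2 and MU_y = 2·x^(1/3)·y.
MRS = MU_x/MU_y = (1/6)·y/x.
At (12, 5): MRS = 5/72.
So at (12, 5) the consumer would give up 5/72 units of y for one more unit of x.

MRS = 5/72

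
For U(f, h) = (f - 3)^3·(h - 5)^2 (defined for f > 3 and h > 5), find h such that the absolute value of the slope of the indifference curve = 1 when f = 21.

MU_f = 3·(f−3)^2·(h−5)^2, MU_h = 2·(f−3)^3·(h−5).
MRS = (3/2)·(h−5)/(f−3).
Substitute f = 21: MRS = (h − 5)/12. Setting this equal to 1 gives h − 5 = 1·12 = 12, so h = 17.

h = 17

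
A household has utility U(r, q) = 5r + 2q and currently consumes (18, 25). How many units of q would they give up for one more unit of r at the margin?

MRS = 2.5

MU_r = 5, MU_q = 2, so MRS = 5/2 = 2.5 at every bundle.
At (18, 25): MRS = 2.5.
So at (18, 25) the consumer would give up 2.5 units of q for one more unit of r.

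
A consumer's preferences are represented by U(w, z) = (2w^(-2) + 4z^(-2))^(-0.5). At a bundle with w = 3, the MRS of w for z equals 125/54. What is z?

For CES with ρ = -2, MRS = (2/4)·(z/w)^3.
Setting (2/4)·(z/3)^3 = 125/54 gives (z/3)^3 = 125/27, so z/3 = 5/3 and z = 5.

z = 5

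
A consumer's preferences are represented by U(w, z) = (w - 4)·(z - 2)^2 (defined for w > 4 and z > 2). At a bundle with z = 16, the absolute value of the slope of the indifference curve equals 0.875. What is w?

MU_w = (z−2)^2, MU_z = 2·(w−4)·(z−2).
MRS = (1/2)·(z−2)/(w−4).
Substitute z = 16: MRS = 7/(w − 4). Setting this equal to 0.875 gives w − 4 = 7/0.875 = 8, so w = 12.

w = 12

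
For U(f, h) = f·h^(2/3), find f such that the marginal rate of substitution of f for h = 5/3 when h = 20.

MU_f = h^(2/3) and MU_h = 2/3·f·h^(-1/3).
MRS = MU_f/MU_h = (1.5)·h/f.
Substitute h = 20: MRS = 30/f. Setting 30/f = 5/3 gives f = 30/(5/3) = 18.

f = 18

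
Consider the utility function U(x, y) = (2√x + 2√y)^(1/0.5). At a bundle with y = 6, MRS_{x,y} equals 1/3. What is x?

x = 54

For CES with ρ = 0.5, MRS = √(y/x).
Setting √(6/x) = 1/3 gives 6/x = 1/9 and x = 54.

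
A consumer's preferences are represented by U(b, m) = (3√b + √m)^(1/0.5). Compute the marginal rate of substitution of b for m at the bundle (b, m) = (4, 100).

MRS = 15

For CES with ρ = 0.5, MRS = (3/1)·√(m/b).
At (4, 100): MRS = 15.
The indifference curve has slope −15 at this bundle.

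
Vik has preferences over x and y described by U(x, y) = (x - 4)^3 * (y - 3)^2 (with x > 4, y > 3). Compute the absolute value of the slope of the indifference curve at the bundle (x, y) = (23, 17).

MRS = 21/19

MU_x = 3·(x−4)^2·(y−3)^2, MU_y = 2·(x−4)^3·(y−3).
MRS = (3/2)·(y−3)/(x−4).
At (23, 17): MRS = 21/19.
So at (23, 17) the consumer would give up 21/19 units of y for one more unit of x.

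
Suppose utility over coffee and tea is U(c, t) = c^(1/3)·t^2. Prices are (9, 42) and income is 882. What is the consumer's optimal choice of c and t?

c* = 14, t* = 18

MU_c = 1/3·c^(-2/3)·t^2 and MU_t = 2·c^(1/3)·t.
MRS = MU_c/MU_t = (1/6)·t/c.
Tangency: set MRS = p_c/p_t = 9/42 = 3/14.
So (1/6)·t/c = 3/14, i.e. t = (9/7)·c.
Substitute into the budget 9·c + 42·t = 882: 63·c = 882, so c* = 14.
Then t* = (9/7)·14 = 18.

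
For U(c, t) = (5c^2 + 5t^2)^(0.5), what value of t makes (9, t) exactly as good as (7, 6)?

t = 2

U depends on (c, t) only through S = 5c^2 + 5t^2, so equal utility means equal S. At (7, 6): S = 425.
With c = 9: 5·9^2 = 405, so 5t^2 = 425 − 405 = 20, i.e. t^2 = 4.
Hence t = √4 = 2.
Check: U(9, 2) = 20.6155.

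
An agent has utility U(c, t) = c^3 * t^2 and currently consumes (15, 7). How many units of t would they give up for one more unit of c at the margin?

MRS = 0.7

MU_c = 3·c^2·t^2 and MU_t = 2·c^3·t.
MRS = MU_c/MU_t = (3/2)·t/c.
At (15, 7): MRS = 0.7.
The indifference curve has slope −0.7 at this bundle.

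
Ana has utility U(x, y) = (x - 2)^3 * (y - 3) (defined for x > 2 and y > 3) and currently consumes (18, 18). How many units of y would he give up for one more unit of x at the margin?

MRS = 45/16

MU_x = 3·(x−2)^2·(y−3), MU_y = (x−2)^3.
MRS = (3/1)·(y−3)/(x−2).
At (18, 18): MRS = 45/16.
So at (18, 18) the consumer would give up 45/16 units of y for one more unit of x.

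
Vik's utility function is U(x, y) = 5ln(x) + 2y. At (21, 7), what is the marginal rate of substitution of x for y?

MU_x = 5/x, MU_y = 2.
MRS = 5/x ÷ 2.
At (21, 7): MRS = 5/42.
So at (21, 7) the consumer would give up 5/42 units of y for one more unit of x.

MRS = 5/42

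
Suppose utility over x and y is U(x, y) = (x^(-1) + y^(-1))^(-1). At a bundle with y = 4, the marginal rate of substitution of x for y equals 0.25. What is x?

x = 8

For CES with ρ = -1, MRS = (y/x)^2.
Setting (4/x)^2 = 0.25 gives 4/x = 0.5 and x = 8.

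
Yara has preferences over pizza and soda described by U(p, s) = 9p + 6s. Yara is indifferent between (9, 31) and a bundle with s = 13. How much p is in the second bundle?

U(9, 31) = 267.
Set U(p, 13) = 267 and solve.
9p + 6·13 = 267 ⇒ 9p = 189 ⇒ p = 21.
Check: U(21, 13) = 267.

p = 21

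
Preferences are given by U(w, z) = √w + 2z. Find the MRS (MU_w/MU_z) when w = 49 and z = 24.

MRS = 1/28

MU_w = 1/(2√w), MU_z = 2.
MRS = 1/(2√w) ÷ 2.
At (49, 24): MRS = 1/28.
The indifference curve has slope −1/28 at this bundle.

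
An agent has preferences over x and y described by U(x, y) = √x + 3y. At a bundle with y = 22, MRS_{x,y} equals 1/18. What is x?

x = 9

MU_x = 1/(2√x), MU_y = 3.
MRS = 1/(2√x) ÷ 3.
MRS depends only on x: (1/6)/√x = 1/18 ⇒ √x = (1/6)/(1/18) = 3 ⇒ x = 9.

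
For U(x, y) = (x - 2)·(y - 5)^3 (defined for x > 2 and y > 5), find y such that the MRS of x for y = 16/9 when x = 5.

MU_x = (y−5)^3, MU_y = 3·(x−2)·(y−5)^2.
MRS = (1/3)·(y−5)/(x−2).
Substitute x = 5: MRS = (y − 5)/9. Setting this equal to 16/9 gives y − 5 = (16/9)·9 = 16, so y = 21.

y = 21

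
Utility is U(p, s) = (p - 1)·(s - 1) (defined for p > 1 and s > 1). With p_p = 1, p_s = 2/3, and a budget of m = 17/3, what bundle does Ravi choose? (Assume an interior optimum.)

p* = 3, s* = 4

MU_p = (s−1), MU_s = (p−1).
MRS = (s−1)/(p−1).
Tangency: set MRS = p_p/p_s = 1/(2/3) = 1.5.
So (s − 1)/(p − 1) = 1.5, i.e. (s − 1) = 1.5·(p − 1).
Rewrite the budget in excess-of-subsistence terms: 1·(p − 1) + (2/3)·(s − 1) = 17/3 − 1·1 − (2/3)·1 = 4.
Substituting, 2·(p − 1) = 4, so p − 1 = 2 and p* = 3.
Then s − 1 = 1.5·2 = 3, so s* = 4.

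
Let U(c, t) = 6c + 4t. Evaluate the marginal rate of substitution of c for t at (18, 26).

MRS = 1.5

MU_c = 6, MU_t = 4, so MRS = 6/4 = 1.5 at every bundle.
At (18, 26): MRS = 1.5.
That is, one extra unit of c is worth 1.5 units of t at the margin.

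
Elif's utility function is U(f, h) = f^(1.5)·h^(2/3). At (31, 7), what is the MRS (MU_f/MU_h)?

MRS = 63/124

MU_f = 1.5·√f·h^(2/3) and MU_h = 2/3·f^(1.5)·h^(-1/3).
MRS = MU_f/MU_h = (2.25)·h/f.
At (31, 7): MRS = 63/124.
That is, one extra unit of f is worth 63/124 units of h at the margin.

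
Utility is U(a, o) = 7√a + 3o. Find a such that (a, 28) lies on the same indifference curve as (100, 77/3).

U(100, 77/3) = 147.
Set U(a, 28) = 147 and solve.
With o = 28: 7√a = 147 − 3·28 = 63, so √a = 9 and a = 81.
Check: U(81, 28) = 147.

a = 81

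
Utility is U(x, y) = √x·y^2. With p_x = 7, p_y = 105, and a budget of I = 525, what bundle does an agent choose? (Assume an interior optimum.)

MU_x = 0.5·x^(-0.5)·y^2 and MU_y = 2·√x·y.
MRS = MU_x/MU_y = (0.25)·y/x.
Tangency: set MRS = p_x/p_y = 7/105 = 1/15.
So (0.25)·y/x = 1/15, i.e. y = (4/15)·x.
Substitute into the budget 7·x + 105·y = 525: 35·x = 525, so x* = 15.
Then y* = (4/15)·15 = 4.

x* = 15, y* = 4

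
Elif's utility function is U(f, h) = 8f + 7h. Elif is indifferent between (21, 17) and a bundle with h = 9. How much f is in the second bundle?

f = 28

U(21, 17) = 287.
Set U(f, 9) = 287 and solve.
8f + 7·9 = 287 ⇒ 8f = 224 ⇒ f = 28.
Check: U(28, 9) = 287.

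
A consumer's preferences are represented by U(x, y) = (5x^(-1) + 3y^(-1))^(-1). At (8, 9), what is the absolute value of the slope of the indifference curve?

For CES with ρ = -1, MRS = (5/3)·(y/x)^2.
At (8, 9): MRS = 135/64.
That is, one extra unit of x is worth 135/64 units of y at the margin.

MRS = 135/64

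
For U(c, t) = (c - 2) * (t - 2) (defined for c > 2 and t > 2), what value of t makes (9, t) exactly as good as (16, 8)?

U(16, 8) = 84.
Set U(9, t) = 84 and solve.
With c = 9: (9 − 2) = 7, so (t − 2) = 84/7 = 12.
So t = 2 + 12 = 14.
Check: U(9, 14) = 84.

t = 14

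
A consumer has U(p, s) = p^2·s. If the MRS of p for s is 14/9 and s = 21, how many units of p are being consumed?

MU_p = 2·p·s and MU_s = p^2.
MRS = MU_p/MU_s = (2/1)·s/p.
Substitute s = 21: MRS = 42/p. Setting 42/p = 14/9 gives p = 42/(14/9) = 27.

p = 27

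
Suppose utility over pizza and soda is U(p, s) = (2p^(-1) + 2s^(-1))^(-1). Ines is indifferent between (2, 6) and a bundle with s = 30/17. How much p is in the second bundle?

p = 10

U depends on (p, s) only through S = 2p^(-1) + 2s^(-1), so equal utility means equal S. At (2, 6): S = 4/3.
With s = 30/17: 2·(30/17)^(-1) = 17/15, so 2p^(-1) = 4/3 − 17/15 = 0.2, i.e. p^(-1) = 0.1.
Hence p = 1/0.1 = 10.
Check: U(10, 30/17) = 0.75.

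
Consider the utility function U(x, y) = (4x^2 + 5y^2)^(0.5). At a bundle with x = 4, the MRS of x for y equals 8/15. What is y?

y = 6

For CES with ρ = 2, MRS = (4/5)·(y/x)^(-1).
Setting (4/5)·(y/4)^(-1) = 8/15 gives (y/4)^(-1) = 2/3, so y/4 = 1.5 and y = 6.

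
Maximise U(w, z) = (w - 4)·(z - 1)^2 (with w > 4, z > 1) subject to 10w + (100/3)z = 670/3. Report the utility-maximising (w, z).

w* = 9, z* = 4

MU_w = (z−1)^2, MU_z = 2·(w−4)·(z−1).
MRS = (1/2)·(z−1)/(w−4).
Tangency: set MRS = p_w/p_z = 10/(100/3) = 0.3.
So (1/2)·(z − 1)/(w − 4) = 0.3, i.e. (z − 1) = 0.6·(w − 4).
Rewrite the budget in excess-of-subsistence terms: 10·(w − 4) + (100/3)·(z − 1) = 670/3 − 10·4 − (100/3)·1 = 150.
Substituting, 30·(w − 4) = 150, so w − 4 = 5 and w* = 9.
Then z − 1 = 0.6·5 = 3, so z* = 4.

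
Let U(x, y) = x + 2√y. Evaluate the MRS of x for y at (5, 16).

MRS = 4

MU_x = 1, MU_y = 2/(2√y).
MRS = 1 ÷ (2/(2√y)).
At (5, 16): MRS = 4.
The indifference curve has slope −4 at this bundle.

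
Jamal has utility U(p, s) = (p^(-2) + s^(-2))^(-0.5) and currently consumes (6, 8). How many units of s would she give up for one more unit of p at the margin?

MRS = 64/27

For CES with ρ = -2, MRS = (s/p)^3.
At (6, 8): MRS = 64/27.
The indifference curve has slope −64/27 at this bundle.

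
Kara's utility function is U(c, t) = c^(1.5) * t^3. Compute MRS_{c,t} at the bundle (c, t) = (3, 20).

MU_c = 1.5·√c·t^3 and MU_t = 3·c^(1.5)·t^2.
MRS = MU_c/MU_t = (0.5)·t/c.
At (3, 20): MRS = 10/3.
The indifference curve has slope −10/3 at this bundle.

MRS = 10/3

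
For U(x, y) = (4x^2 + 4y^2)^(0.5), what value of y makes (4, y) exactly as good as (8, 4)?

U depends on (x, y) only through S = 4x^2 + 4y^2, so equal utility means equal S. At (8, 4): S = 320.
With x = 4: 4·4^2 = 64, so 4y^2 = 320 − 64 = 256, i.e. y^2 = 64.
Hence y = √64 = 8.
Check: U(4, 8) = 17.8885.

y = 8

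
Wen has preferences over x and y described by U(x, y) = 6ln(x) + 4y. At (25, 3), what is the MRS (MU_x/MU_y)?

MU_x = 6/x, MU_y = 4.
MRS = 6/x ÷ 4.
At (25, 3): MRS = 3/50.
So at (25, 3) the consumer would give up 3/50 units of y for one more unit of x.

MRS = 3/50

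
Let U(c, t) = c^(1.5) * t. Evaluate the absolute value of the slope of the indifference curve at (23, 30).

MRS = 45/23

MU_c = 1.5·√c·t and MU_t = c^(1.5).
MRS = MU_c/MU_t = (1.5)·t/c.
At (23, 30): MRS = 45/23.
So at (23, 30) the consumer would give up 45/23 units of t for one more unit of c.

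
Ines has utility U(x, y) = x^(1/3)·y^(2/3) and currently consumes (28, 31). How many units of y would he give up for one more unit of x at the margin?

MU_x = 1/3·x^(-2/3)·y^(2/3) and MU_y = 2/3·x^(1/3)·y^(-1/3).
MRS = MU_x/MU_y = (0.5)·y/x.
At (28, 31): MRS = 31/56.
So at (28, 31) the consumer would give up 31/56 units of y for one more unit of x.

MRS = 31/56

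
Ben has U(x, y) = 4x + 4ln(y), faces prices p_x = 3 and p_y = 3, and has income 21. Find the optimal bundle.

x* = 6, y* = 1

MU_x = 4, MU_y = 4/y.
MRS = 4 ÷ (4/y).
Tangency: set MRS = p_x/p_y = 3/3 = 1.
MRS depends only on y: y = 1 ⇒ y* = 1.
From the budget, 3·x = 21 − 3·1 = 18, so x* = 6.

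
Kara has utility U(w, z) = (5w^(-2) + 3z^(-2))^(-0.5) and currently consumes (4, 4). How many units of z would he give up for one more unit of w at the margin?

MRS = 5/3

For CES with ρ = -2, MRS = (5/3)·(z/w)^3.
At (4, 4): MRS = 5/3.
The indifference curve has slope −5/3 at this bundle.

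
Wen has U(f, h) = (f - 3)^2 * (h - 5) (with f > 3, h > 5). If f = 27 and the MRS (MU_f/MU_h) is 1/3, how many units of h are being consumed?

h = 9

MU_f = 2·(f−3)·(h−5), MU_h = (f−3)^2.
MRS = (2/1)·(h−5)/(f−3).
Substitute f = 27: MRS = (h − 5)/12. Setting this equal to 1/3 gives h − 5 = (1/3)·12 = 4, so h = 9.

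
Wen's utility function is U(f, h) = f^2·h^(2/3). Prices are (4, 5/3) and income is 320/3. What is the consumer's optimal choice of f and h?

f* = 20, h* = 16

MU_f = 2·f·h^(2/3) and MU_h = 2/3·f^2·h^(-1/3).
MRS = MU_f/MU_h = (3)·h/f.
Tangency: set MRS = p_f/p_h = 4/(5/3) = 2.4.
So (3)·h/f = 2.4, i.e. h = 0.8·f.
Substitute into the budget 4·f + (5/3)·h = 320/3: (16/3)·f = 320/3, so f* = 20.
Then h* = 0.8·20 = 16.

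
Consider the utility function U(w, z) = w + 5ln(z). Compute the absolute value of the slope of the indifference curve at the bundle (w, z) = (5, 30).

MU_w = 1, MU_z = 5/z.
MRS = 1 ÷ (5/z).
At (5, 30): MRS = 6.
That is, one extra unit of w is worth 6 units of z at the margin.

MRS = 6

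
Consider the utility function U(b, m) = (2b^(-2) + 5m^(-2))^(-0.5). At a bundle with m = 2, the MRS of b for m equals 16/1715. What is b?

b = 7

For CES with ρ = -2, MRS = (2/5)·(m/b)^3.
Setting (2/5)·(2/b)^3 = 16/1715 gives (2/b)^3 = 8/343, so 2/b = 2/7 and b = 7.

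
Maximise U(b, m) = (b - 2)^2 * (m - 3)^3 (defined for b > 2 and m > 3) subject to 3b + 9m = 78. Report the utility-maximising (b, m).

MU_b = 2·(b−2)·(m−3)^3, MU_m = 3·(b−2)^2·(m−3)^2.
MRS = (2/3)·(m−3)/(b−2).
Tangency: set MRS = p_b/p_m = 3/9 = 1/3.
So (2/3)·(m − 3)/(b − 2) = 1/3, i.e. (m − 3) = 0.5·(b − 2).
Rewrite the budget in excess-of-subsistence terms: 3·(b − 2) + 9·(m − 3) = 78 − 3·2 − 9·3 = 45.
Substituting, 7.5·(b − 2) = 45, so b − 2 = 6 and b* = 8.
Then m − 3 = 0.5·6 = 3, so m* = 6.

b* = 8, m* = 6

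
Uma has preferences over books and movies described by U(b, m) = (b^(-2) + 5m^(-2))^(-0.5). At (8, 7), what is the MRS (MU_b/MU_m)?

MRS = 343/2560

For CES with ρ = -2, MRS = (1/5)·(m/b)^3.
At (8, 7): MRS = 343/2560.
The indifference curve has slope −343/2560 at this bundle.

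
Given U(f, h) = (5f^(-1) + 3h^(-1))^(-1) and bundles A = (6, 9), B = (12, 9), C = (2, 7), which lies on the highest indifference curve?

Evaluate utility at each bundle:
U(A) = 0.857.
U(B) = 1.333.
U(C) = 0.341.
Highest utility is B, so B ≻ A ≻ C.

Bundle B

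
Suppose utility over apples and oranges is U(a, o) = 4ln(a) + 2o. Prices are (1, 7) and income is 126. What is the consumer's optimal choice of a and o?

a* = 14, o* = 16

MU_a = 4/a, MU_o = 2.
MRS = 4/a ÷ 2.
Tangency: set MRS = p_a/p_o = 1/7.
MRS depends only on a: 2/a = 1/7 ⇒ a* = 2/(1/7) = 14.
From the budget, 7·o = 126 − 1·14 = 112, so o* = 16.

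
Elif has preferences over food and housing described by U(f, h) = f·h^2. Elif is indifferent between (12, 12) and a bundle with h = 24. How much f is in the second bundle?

U(12, 12) = 1728.
Set U(f, 24) = 1728 and solve.
With h = 24: 24^2 = 576, so f = 1728/576 = 3.
Check: U(3, 24) = 1728.

f = 3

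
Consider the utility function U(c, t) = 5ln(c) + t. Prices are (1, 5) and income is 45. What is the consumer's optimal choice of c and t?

MU_c = 5/c, MU_t = 1.
MRS = 5/c ÷ 1.
Tangency: set MRS = p_c/p_t = 1/5 = 0.2.
MRS depends only on c: 5/c = 0.2 ⇒ c* = 5/0.2 = 25.
From the budget, 5·t = 45 − 1·25 = 20, so t* = 4.

c* = 25, t* = 4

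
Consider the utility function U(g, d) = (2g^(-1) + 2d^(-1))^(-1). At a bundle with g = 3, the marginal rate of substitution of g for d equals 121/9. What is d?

d = 11

For CES with ρ = -1, MRS = (d/g)^2.
Setting (d/3)^2 = 121/9 gives d/3 = 11/3 and d = 11.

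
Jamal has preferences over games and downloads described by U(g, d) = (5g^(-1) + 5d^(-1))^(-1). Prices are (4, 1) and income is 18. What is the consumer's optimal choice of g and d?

g* = 3, d* = 6

For CES with ρ = -1, MRS = (d/g)^2.
Tangency: set MRS = p_g/p_d = 4/1 = 4.
So (d/g)^2 = 4; taking the square root, d/g = 2, i.e. d = 2·g.
Substitute into the budget 4·g + 1·d = 18: 6·g = 18, so g* = 3 and d* = 2·3 = 6.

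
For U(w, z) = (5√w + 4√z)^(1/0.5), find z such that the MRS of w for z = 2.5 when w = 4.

For CES with ρ = 0.5, MRS = (5/4)·√(z/w).
Setting (5/4)·√(z/4) = 2.5 gives √(z/4) = 2, so z/4 = 4 and z = 16.

z = 16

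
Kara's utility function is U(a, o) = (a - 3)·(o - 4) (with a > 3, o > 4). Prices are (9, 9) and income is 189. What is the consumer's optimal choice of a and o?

MU_a = (o−4), MU_o = (a−3).
MRS = (o−4)/(a−3).
Tangency: set MRS = p_a/p_o = 9/9 = 1.
So (o − 4)/(a − 3) = 1, i.e. (o − 4) = (a − 3).
Rewrite the budget in excess-of-subsistence terms: 9·(a − 3) + 9·(o − 4) = 189 − 9·3 − 9·4 = 126.
Substituting, 18·(a − 3) = 126, so a − 3 = 7 and a* = 10.
Then o − 4 = 7, so o* = 11.

a* = 10, o* = 11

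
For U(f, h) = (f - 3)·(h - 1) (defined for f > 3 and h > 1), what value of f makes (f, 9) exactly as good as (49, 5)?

f = 26

U(49, 5) = 184.
Set U(f, 9) = 184 and solve.
With h = 9: (9 − 1) = 8, so (f − 3) = 184/8 = 23.
So f = 3 + 23 = 26.
Check: U(26, 9) = 184.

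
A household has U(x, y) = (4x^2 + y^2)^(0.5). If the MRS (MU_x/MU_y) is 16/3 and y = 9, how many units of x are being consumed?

x = 12

For CES with ρ = 2, MRS = (4/1)·(y/x)^(-1).
Setting (4/1)·(9/x)^(-1) = 16/3 gives (9/x)^(-1) = 4/3, so 9/x = 0.75 and x = 12.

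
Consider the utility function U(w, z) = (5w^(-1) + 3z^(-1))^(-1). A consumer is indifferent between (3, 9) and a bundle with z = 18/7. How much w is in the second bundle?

w = 6

U depends on (w, z) only through S = 5w^(-1) + 3z^(-1), so equal utility means equal S. At (3, 9): S = 2.
With z = 18/7: 3·(18/7)^(-1) = 7/6, so 5w^(-1) = 2 − 7/6 = 5/6, i.e. w^(-1) = 1/6.
Hence w = 1/(1/6) = 6.
Check: U(6, 18/7) = 0.5.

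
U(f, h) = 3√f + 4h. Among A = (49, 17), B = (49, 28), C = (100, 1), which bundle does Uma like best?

Bundle B

Evaluate utility at each bundle:
U(A) = 89.000.
U(B) = 133.000.
U(C) = 34.000.
Highest utility is B, so B ≻ A ≻ C.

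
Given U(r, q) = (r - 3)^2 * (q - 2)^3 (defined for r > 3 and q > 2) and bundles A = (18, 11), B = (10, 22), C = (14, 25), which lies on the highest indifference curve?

Evaluate utility at each bundle:
U(A) = 164025.
U(B) = 392000.
U(C) = 1472207.
Highest utility is C, so C ≻ B ≻ A.

Bundle C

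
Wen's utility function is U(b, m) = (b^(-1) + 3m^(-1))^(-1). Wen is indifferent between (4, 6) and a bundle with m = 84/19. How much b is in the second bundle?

U depends on (b, m) only through S = b^(-1) + 3m^(-1), so equal utility means equal S. At (4, 6): S = 0.75.
With m = 84/19: 3·(84/19)^(-1) = 19/28, so b^(-1) = 0.75 − 19/28 = 1/14.
Hence b = 1/(1/14) = 14.
Check: U(14, 84/19) = 1.3333.

b = 14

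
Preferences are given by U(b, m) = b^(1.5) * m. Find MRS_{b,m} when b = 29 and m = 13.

MRS = 39/58

MU_b = 1.5·√b·m and MU_m = b^(1.5).
MRS = MU_b/MU_m = (1.5)·m/b.
At (29, 13): MRS = 39/58.
So at (29, 13) the consumer would give up 39/58 units of m for one more unit of b.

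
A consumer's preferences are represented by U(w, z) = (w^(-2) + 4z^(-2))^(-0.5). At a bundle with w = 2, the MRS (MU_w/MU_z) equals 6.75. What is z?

For CES with ρ = -2, MRS = (1/4)·(z/w)^3.
Setting (1/4)·(z/2)^3 = 6.75 gives (z/2)^3 = 27, so z/2 = 3 and z = 6.

z = 6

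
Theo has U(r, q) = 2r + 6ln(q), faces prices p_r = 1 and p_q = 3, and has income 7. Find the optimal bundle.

r* = 4, q* = 1

MU_r = 2, MU_q = 6/q.
MRS = 2 ÷ (6/q).
Tangency: set MRS = p_r/p_q = 1/3.
MRS depends only on q: (1/3)·q = 1/3 ⇒ q* = (1/3)/(1/3) = 1.
From the budget, 1·r = 7 − 3·1 = 4, so r* = 4.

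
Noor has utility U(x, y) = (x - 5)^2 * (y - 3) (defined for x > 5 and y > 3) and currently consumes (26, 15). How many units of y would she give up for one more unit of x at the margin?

MRS = 8/7

MU_x = 2·(x−5)·(y−3), MU_y = (x−5)^2.
MRS = (2/1)·(y−3)/(x−5).
At (26, 15): MRS = 8/7.
So at (26, 15) the consumer would give up 8/7 units of y for one more unit of x.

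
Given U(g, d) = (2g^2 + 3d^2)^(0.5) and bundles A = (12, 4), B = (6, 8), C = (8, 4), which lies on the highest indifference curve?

Evaluate utility at each bundle:
U(A) = 18.330.
U(B) = 16.248.
U(C) = 13.266.
Highest utility is A, so A ≻ B ≻ C.

Bundle A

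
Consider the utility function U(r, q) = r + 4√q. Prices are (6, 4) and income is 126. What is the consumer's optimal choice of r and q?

r* = 15, q* = 9

MU_r = 1, MU_q = 4/(2√q).
MRS = 1 ÷ (4/(2√q)).
Tangency: set MRS = p_r/p_q = 6/4 = 1.5.
MRS depends only on q: 0.5·√q = 1.5 ⇒ √q = 1.5/0.5 = 3 ⇒ q* = 9.
From the budget, 6·r = 126 − 4·9 = 90, so r* = 15.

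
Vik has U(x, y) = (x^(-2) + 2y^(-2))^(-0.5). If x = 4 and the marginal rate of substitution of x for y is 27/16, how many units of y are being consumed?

For CES with ρ = -2, MRS = (1/2)·(y/x)^3.
Setting (1/2)·(y/4)^3 = 27/16 gives (y/4)^3 = 3.375, so y/4 = 1.5 and y = 6.

y = 6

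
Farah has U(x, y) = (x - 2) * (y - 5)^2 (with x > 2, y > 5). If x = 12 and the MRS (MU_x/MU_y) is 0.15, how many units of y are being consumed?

y = 8

MU_x = (y−5)^2, MU_y = 2·(x−2)·(y−5).
MRS = (1/2)·(y−5)/(x−2).
Substitute x = 12: MRS = (y − 5)/20. Setting this equal to 0.15 gives y − 5 = 0.15·20 = 3, so y = 8.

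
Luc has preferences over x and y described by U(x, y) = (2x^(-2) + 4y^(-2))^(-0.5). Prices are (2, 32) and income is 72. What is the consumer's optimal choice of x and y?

x* = 4, y* = 2

For CES with ρ = -2, MRS = (2/4)·(y/x)^3.
Tangency: set MRS = p_x/p_y = 2/32 = 1/16.
So (y/x)^3 = 0.125; taking the cube root, y/x = 0.5, i.e. y = 0.5·x.
Substitute into the budget 2·x + 32·y = 72: 18·x = 72, so x* = 4 and y* = 0.5·4 = 2.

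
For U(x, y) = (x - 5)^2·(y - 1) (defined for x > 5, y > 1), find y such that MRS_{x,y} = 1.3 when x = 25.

MU_x = 2·(x−5)·(y−1), MU_y = (x−5)^2.
MRS = (2/1)·(y−1)/(x−5).
Substitute x = 25: MRS = (y − 1)/10. Setting this equal to 1.3 gives y − 1 = 1.3·10 = 13, so y = 14.

y = 14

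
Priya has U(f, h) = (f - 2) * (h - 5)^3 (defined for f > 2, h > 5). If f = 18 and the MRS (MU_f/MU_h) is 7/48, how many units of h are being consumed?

MU_f = (h−5)^3, MU_h = 3·(f−2)·(h−5)^2.
MRS = (1/3)·(h−5)/(f−2).
Substitute f = 18: MRS = (h − 5)/48. Setting this equal to 7/48 gives h − 5 = (7/48)·48 = 7, so h = 12.

h = 12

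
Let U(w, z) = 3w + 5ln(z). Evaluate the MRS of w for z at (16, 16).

MU_w = 3, MU_z = 5/z.
MRS = 3 ÷ (5/z).
At (16, 16): MRS = 9.6.
The indifference curve has slope −9.6 at this bundle.

MRS = 9.6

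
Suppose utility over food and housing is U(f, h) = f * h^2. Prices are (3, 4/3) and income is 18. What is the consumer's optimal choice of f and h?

MU_f = h^2 and MU_h = 2·f·h.
MRS = MU_f/MU_h = (1/2)·h/f.
Tangency: set MRS = p_f/p_h = 3/(4/3) = 2.25.
So (1/2)·h/f = 2.25, i.e. h = 4.5·f.
Substitute into the budget 3·f + (4/3)·h = 18: 9·f = 18, so f* = 2.
Then h* = 4.5·2 = 9.

f* = 2, h* = 9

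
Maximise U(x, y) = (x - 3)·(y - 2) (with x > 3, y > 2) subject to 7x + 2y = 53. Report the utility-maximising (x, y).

MU_x = (y−2), MU_y = (x−3).
MRS = (y−2)/(x−3).
Tangency: set MRS = p_x/p_y = 7/2 = 3.5.
So (y − 2)/(x − 3) = 3.5, i.e. (y − 2) = 3.5·(x − 3).
Rewrite the budget in excess-of-subsistence terms: 7·(x − 3) + 2·(y − 2) = 53 − 7·3 − 2·2 = 28.
Substituting, 14·(x − 3) = 28, so x − 3 = 2 and x* = 5.
Then y − 2 = 3.5·2 = 7, so y* = 9.

x* = 5, y* = 9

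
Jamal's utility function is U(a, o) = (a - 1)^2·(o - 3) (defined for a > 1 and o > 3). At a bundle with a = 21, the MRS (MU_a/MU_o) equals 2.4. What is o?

o = 27

MU_a = 2·(a−1)·(o−3), MU_o = (a−1)^2.
MRS = (2/1)·(o−3)/(a−1).
Substitute a = 21: MRS = (o − 3)/10. Setting this equal to 2.4 gives o − 3 = 2.4·10 = 24, so o = 27.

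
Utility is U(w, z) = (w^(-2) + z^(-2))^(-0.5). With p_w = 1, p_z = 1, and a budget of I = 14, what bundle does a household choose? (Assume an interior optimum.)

For CES with ρ = -2, MRS = (z/w)^3.
Tangency: set MRS = p_w/p_z = 1/1 = 1.
So (z/w)^3 = 1; taking the cube root, z/w = 1, i.e. z = w.
Substitute into the budget 1·w + 1·z = 14: 2·w = 14, so w* = 7 and z* = 7.

w* = 7, z* = 7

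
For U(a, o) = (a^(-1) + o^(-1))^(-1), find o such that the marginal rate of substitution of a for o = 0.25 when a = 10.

o = 5

For CES with ρ = -1, MRS = (o/a)^2.
Setting (o/10)^2 = 0.25 gives o/10 = 0.5 and o = 5.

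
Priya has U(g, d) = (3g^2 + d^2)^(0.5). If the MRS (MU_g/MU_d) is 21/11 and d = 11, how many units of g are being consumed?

g = 7

For CES with ρ = 2, MRS = (3/1)·(d/g)^(-1).
Setting (3/1)·(11/g)^(-1) = 21/11 gives (11/g)^(-1) = 7/11, so 11/g = 11/7 and g = 7.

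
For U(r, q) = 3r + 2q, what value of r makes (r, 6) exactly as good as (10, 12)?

U(10, 12) = 54.
Set U(r, 6) = 54 and solve.
3r + 2·6 = 54 ⇒ 3r = 42 ⇒ r = 14.
Check: U(14, 6) = 54.

r = 14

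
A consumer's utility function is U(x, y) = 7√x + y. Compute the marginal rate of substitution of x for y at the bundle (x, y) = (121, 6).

MU_x = 7/(2√x), MU_y = 1.
MRS = 7/(2√x) ÷ 1.
At (121, 6): MRS = 7/22.
So at (121, 6) the consumer would give up 7/22 units of y for one more unit of x.

MRS = 7/22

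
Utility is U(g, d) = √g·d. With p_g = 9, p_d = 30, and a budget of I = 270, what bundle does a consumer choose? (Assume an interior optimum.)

g* = 10, d* = 6

MU_g = 0.5·g^(-0.5)·d and MU_d = √g.
MRS = MU_g/MU_d = (0.5)·d/g.
Tangency: set MRS = p_g/p_d = 9/30 = 0.3.
So (0.5)·d/g = 0.3, i.e. d = 0.6·g.
Substitute into the budget 9·g + 30·d = 270: 27·g = 270, so g* = 10.
Then d* = 0.6·10 = 6.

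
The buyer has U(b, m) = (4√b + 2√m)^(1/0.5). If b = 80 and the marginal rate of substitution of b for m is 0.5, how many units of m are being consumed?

m = 5

For CES with ρ = 0.5, MRS = (4/2)·√(m/b).
Setting (4/2)·√(m/80) = 0.5 gives √(m/80) = 0.25, so m/80 = 1/16 and m = 5.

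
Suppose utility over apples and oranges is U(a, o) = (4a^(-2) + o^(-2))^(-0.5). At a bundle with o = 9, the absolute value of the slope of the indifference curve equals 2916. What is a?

a = 1

For CES with ρ = -2, MRS = (4/1)·(o/a)^3.
Setting (4/1)·(9/a)^3 = 2916 gives (9/a)^3 = 729, so 9/a = 9 and a = 1.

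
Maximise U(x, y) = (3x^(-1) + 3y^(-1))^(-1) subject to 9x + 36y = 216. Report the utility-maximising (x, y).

For CES with ρ = -1, MRS = (y/x)^2.
Tangency: set MRS = p_x/p_y = 9/36 = 0.25.
So (y/x)^2 = 0.25; taking the square root, y/x = 0.5, i.e. y = 0.5·x.
Substitute into the budget 9·x + 36·y = 216: 27·x = 216, so x* = 8 and y* = 0.5·8 = 4.

x* = 8, y* = 4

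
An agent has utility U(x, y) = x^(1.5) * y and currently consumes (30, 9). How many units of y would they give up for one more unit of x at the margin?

MRS = 0.45

MU_x = 1.5·√x·y and MU_y = x^(1.5).
MRS = MU_x/MU_y = (1.5)·y/x.
At (30, 9): MRS = 0.45.
The indifference curve has slope −0.45 at this bundle.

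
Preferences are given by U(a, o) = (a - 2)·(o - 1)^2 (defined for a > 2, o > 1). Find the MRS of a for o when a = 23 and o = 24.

MU_a = (o−1)^2, MU_o = 2·(a−2)·(o−1).
MRS = (1/2)·(o−1)/(a−2).
At (23, 24): MRS = 23/42.
That is, one extra unit of a is worth 23/42 units of o at the margin.

MRS = 23/42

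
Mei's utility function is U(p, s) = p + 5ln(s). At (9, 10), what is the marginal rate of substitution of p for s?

MRS = 2

MU_p = 1, MU_s = 5/s.
MRS = 1 ÷ (5/s).
At (9, 10): MRS = 2.
That is, one extra unit of p is worth 2 units of s at the margin.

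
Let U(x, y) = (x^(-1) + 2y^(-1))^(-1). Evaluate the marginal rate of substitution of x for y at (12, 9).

MRS = 9/32

For CES with ρ = -1, MRS = (1/2)·(y/x)^2.
At (12, 9): MRS = 9/32.
So at (12, 9) the consumer would give up 9/32 units of y for one more unit of x.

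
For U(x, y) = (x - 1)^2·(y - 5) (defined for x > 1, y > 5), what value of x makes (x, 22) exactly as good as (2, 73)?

x = 3

U(2, 73) = 68.
Set U(x, 22) = 68 and solve.
With y = 22: (22 − 5) = 17, so (x − 1)^2 = 68/17 = 4.
Taking the square root (with x > 1): x − 1 = 2, so x = 3.
Check: U(3, 22) = 68.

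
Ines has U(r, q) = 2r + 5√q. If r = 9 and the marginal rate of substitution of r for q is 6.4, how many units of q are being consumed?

MU_r = 2, MU_q = 5/(2√q).
MRS = 2 ÷ (5/(2√q)).
MRS depends only on q: 0.8·√q = 6.4 ⇒ √q = 6.4/0.8 = 8 ⇒ q = 64.

q = 64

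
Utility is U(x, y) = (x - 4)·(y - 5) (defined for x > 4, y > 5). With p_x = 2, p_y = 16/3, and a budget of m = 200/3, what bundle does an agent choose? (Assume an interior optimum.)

MU_x = (y−5), MU_y = (x−4).
MRS = (y−5)/(x−4).
Tangency: set MRS = p_x/p_y = 2/(16/3) = 0.375.
So (y − 5)/(x − 4) = 0.375, i.e. (y − 5) = 0.375·(x − 4).
Rewrite the budget in excess-of-subsistence terms: 2·(x − 4) + (16/3)·(y − 5) = 200/3 − 2·4 − (16/3)·5 = 32.
Substituting, 4·(x − 4) = 32, so x − 4 = 8 and x* = 12.
Then y − 5 = 0.375·8 = 3, so y* = 8.

x* = 12, y* = 8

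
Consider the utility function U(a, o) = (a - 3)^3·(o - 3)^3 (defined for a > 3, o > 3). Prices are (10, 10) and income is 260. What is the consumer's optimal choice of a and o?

a* = 13, o* = 13

MU_a = 3·(a−3)^2·(o−3)^3, MU_o = 3·(a−3)^3·(o−3)^2.
MRS = (o−3)/(a−3).
Tangency: set MRS = p_a/p_o = 10/10 = 1.
So (o − 3)/(a − 3) = 1, i.e. (o − 3) = (a − 3).
Rewrite the budget in excess-of-subsistence terms: 10·(a − 3) + 10·(o − 3) = 260 − 10·3 − 10·3 = 200.
Substituting, 20·(a − 3) = 200, so a − 3 = 10 and a* = 13.
Then o − 3 = 10, so o* = 13.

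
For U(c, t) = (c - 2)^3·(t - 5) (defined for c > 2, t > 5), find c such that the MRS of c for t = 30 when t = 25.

c = 4

MU_c = 3·(c−2)^2·(t−5), MU_t = (c−2)^3.
MRS = (3/1)·(t−5)/(c−2).
Substitute t = 25: MRS = 60/(c − 2). Setting this equal to 30 gives c − 2 = 60/30 = 2, so c = 4.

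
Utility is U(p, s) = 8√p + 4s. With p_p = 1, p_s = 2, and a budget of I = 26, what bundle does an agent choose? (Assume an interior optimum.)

MU_p = 8/(2√p), MU_s = 4.
MRS = 8/(2√p) ÷ 4.
Tangency: set MRS = p_p/p_s = 1/2 = 0.5.
MRS depends only on p: 1/√p = 0.5 ⇒ √p = 1/0.5 = 2 ⇒ p* = 4.
From the budget, 2·s = 26 − 1·4 = 22, so s* = 11.

p* = 4, s* = 11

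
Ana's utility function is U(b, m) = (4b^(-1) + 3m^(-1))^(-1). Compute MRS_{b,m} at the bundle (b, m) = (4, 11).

MRS = 121/12

For CES with ρ = -1, MRS = (4/3)·(m/b)^2.
At (4, 11): MRS = 121/12.
That is, one extra unit of b is worth 121/12 units of m at the margin.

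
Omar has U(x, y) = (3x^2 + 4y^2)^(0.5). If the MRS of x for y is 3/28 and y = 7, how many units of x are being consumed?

For CES with ρ = 2, MRS = (3/4)·(y/x)^(-1).
Setting (3/4)·(7/x)^(-1) = 3/28 gives (7/x)^(-1) = 1/7, so 7/x = 7 and x = 1.

x = 1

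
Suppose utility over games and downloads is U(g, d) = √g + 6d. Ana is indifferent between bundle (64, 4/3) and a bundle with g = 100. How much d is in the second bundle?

U(64, 4/3) = 16.
Set U(100, d) = 16 and solve.
With g = 100: √100 = 10, so 6d = 16 − 10 = 6 and d = 1.
Check: U(100, 1) = 16.

d = 1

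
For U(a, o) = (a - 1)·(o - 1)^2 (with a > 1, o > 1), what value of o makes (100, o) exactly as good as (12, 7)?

U(12, 7) = 396.
Set U(100, o) = 396 and solve.
With a = 100: (100 − 1) = 99, so (o − 1)^2 = 396/99 = 4.
Taking the square root (with o > 1): o − 1 = 2, so o = 3.
Check: U(100, 3) = 396.

o = 3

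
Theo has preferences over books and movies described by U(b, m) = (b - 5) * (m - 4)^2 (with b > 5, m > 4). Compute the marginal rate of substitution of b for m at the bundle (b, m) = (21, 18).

MU_b = (m−4)^2, MU_m = 2·(b−5)·(m−4).
MRS = (1/2)·(m−4)/(b−5).
At (21, 18): MRS = 7/16.
That is, one extra unit of b is worth 7/16 units of m at the margin.

MRS = 7/16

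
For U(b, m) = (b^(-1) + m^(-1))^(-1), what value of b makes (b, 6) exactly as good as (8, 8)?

b = 12

U depends on (b, m) only through S = b^(-1) + m^(-1), so equal utility means equal S. At (8, 8): S = 0.25.
With m = 6: 6^(-1) = 1/6, so b^(-1) = 0.25 − 1/6 = 1/12.
Hence b = 1/(1/12) = 12.
Check: U(12, 6) = 4.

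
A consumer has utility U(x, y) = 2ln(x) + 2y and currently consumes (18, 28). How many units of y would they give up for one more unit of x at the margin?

MRS = 1/18

MU_x = 2/x, MU_y = 2.
MRS = 2/x ÷ 2.
At (18, 28): MRS = 1/18.
That is, one extra unit of x is worth 1/18 units of y at the margin.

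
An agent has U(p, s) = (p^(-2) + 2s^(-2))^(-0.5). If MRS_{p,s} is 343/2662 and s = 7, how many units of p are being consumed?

p = 11

For CES with ρ = -2, MRS = (1/2)·(s/p)^3.
Setting (1/2)·(7/p)^3 = 343/2662 gives (7/p)^3 = 343/1331, so 7/p = 7/11 and p = 11.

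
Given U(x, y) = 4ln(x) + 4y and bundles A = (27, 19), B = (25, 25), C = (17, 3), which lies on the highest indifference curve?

Bundle B

Evaluate utility at each bundle:
U(A) = 89.183.
U(B) = 112.876.
U(C) = 23.333.
Highest utility is B, so B ≻ A ≻ C.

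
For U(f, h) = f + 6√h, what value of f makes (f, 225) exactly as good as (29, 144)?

f = 11

U(29, 144) = 101.
Set U(f, 225) = 101 and solve.
With h = 225: √225 = 15, so f = 101 − 6·15 = 11.
Check: U(11, 225) = 101.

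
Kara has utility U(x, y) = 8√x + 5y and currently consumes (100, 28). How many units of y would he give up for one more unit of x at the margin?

MU_x = 8/(2√x), MU_y = 5.
MRS = 8/(2√x) ÷ 5.
At (100, 28): MRS = 2/25.
So at (100, 28) the consumer would give up 2/25 units of y for one more unit of x.

MRS = 2/25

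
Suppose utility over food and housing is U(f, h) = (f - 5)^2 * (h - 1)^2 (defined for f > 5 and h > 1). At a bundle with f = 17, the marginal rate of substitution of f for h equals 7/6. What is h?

h = 15

MU_f = 2·(f−5)·(h−1)^2, MU_h = 2·(f−5)^2·(h−1).
MRS = (h−1)/(f−5).
Substitute f = 17: MRS = (h − 1)/12. Setting this equal to 7/6 gives h − 1 = (7/6)·12 = 14, so h = 15.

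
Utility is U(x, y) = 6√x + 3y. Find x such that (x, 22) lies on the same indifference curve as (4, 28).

x = 25

U(4, 28) = 96.
Set U(x, 22) = 96 and solve.
With y = 22: 6√x = 96 − 3·22 = 30, so √x = 5 and x = 25.
Check: U(25, 22) = 96.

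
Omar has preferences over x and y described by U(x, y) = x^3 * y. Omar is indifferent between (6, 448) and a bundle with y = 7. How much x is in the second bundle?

U(6, 448) = 96768.
Set U(x, 7) = 96768 and solve.
With y = 7: x^3 = 96768/7 = 13824; taking the cube root, x = 24.
Check: U(24, 7) = 96768.

x = 24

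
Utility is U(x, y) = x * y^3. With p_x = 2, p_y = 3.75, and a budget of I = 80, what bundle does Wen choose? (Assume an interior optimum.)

x* = 10, y* = 16

MU_x = y^3 and MU_y = 3·x·y^2.
MRS = MU_x/MU_y = (1/3)·y/x.
Tangency: set MRS = p_x/p_y = 2/3.75 = 8/15.
So (1/3)·y/x = 8/15, i.e. y = 1.6·x.
Substitute into the budget 2·x + 3.75·y = 80: 8·x = 80, so x* = 10.
Then y* = 1.6·10 = 16.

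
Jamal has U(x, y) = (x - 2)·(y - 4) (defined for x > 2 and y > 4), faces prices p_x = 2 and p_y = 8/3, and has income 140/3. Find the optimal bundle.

x* = 10, y* = 10

MU_x = (y−4), MU_y = (x−2).
MRS = (y−4)/(x−2).
Tangency: set MRS = p_x/p_y = 2/(8/3) = 0.75.
So (y − 4)/(x − 2) = 0.75, i.e. (y − 4) = 0.75·(x − 2).
Rewrite the budget in excess-of-subsistence terms: 2·(x − 2) + (8/3)·(y − 4) = 140/3 − 2·2 − (8/3)·4 = 32.
Substituting, 4·(x − 2) = 32, so x − 2 = 8 and x* = 10.
Then y − 4 = 0.75·8 = 6, so y* = 10.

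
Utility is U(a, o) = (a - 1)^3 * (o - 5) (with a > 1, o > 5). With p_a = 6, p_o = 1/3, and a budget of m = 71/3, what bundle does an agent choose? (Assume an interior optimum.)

a* = 3, o* = 17

MU_a = 3·(a−1)^2·(o−5), MU_o = (a−1)^3.
MRS = (3/1)·(o−5)/(a−1).
Tangency: set MRS = p_a/p_o = 6/(1/3) = 18.
So (3/1)·(o − 5)/(a − 1) = 18, i.e. (o − 5) = 6·(a − 1).
Rewrite the budget in excess-of-subsistence terms: 6·(a − 1) + (1/3)·(o − 5) = 71/3 − 6·1 − (1/3)·5 = 16.
Substituting, 8·(a − 1) = 16, so a − 1 = 2 and a* = 3.
Then o − 5 = 6·2 = 12, so o* = 17.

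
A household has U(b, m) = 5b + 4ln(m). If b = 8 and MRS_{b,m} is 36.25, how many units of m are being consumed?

m = 29

MU_b = 5, MU_m = 4/m.
MRS = 5 ÷ (4/m).
MRS depends only on m: 1.25·m = 36.25 ⇒ m = 36.25/1.25 = 29.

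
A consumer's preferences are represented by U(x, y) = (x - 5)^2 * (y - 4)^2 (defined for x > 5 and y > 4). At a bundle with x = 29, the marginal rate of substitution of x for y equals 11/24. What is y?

MU_x = 2·(x−5)·(y−4)^2, MU_y = 2·(x−5)^2·(y−4).
MRS = (y−4)/(x−5).
Substitute x = 29: MRS = (y − 4)/24. Setting this equal to 11/24 gives y − 4 = (11/24)·24 = 11, so y = 15.

y = 15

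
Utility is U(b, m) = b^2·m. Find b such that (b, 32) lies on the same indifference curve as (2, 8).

U(2, 8) = 32.
Set U(b, 32) = 32 and solve.
With m = 32: b^2 = 32/32 = 1; taking the square root, b = 1.
Check: U(1, 32) = 32.

b = 1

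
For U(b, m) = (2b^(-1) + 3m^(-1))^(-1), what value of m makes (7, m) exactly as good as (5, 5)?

m = 4.2

U depends on (b, m) only through S = 2b^(-1) + 3m^(-1), so equal utility means equal S. At (5, 5): S = 1.
With b = 7: 2·7^(-1) = 2/7, so 3m^(-1) = 1 − 2/7 = 5/7, i.e. m^(-1) = 5/21.
Hence m = 1/(5/21) = 4.2.
Check: U(7, 4.2) = 1.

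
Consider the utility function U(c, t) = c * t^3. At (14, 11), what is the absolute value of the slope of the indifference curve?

MRS = 11/42

MU_c = t^3 and MU_t = 3·c·t^2.
MRS = MU_c/MU_t = (1/3)·t/c.
At (14, 11): MRS = 11/42.
The indifference curve has slope −11/42 at this bundle.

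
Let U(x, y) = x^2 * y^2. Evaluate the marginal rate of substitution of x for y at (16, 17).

MRS = 17/16

MU_x = 2·x·y^2 and MU_y = 2·x^2·y.
MRS = MU_x/MU_y = y/x.
At (16, 17): MRS = 17/16.
That is, one extra unit of x is worth 17/16 units of y at the margin.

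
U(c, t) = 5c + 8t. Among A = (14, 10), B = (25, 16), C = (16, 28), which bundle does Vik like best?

Evaluate utility at each bundle:
U(A) = 150.
U(B) = 253.
U(C) = 304.
Highest utility is C, so C ≻ B ≻ A.

Bundle C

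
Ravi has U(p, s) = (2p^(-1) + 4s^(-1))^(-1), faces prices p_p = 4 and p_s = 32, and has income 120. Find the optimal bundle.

For CES with ρ = -1, MRS = (2/4)·(s/p)^2.
Tangency: set MRS = p_p/p_s = 4/32 = 0.125.
So (s/p)^2 = 0.25; taking the square root, s/p = 0.5, i.e. s = 0.5·p.
Substitute into the budget 4·p + 32·s = 120: 20·p = 120, so p* = 6 and s* = 0.5·6 = 3.

p* = 6, s* = 3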